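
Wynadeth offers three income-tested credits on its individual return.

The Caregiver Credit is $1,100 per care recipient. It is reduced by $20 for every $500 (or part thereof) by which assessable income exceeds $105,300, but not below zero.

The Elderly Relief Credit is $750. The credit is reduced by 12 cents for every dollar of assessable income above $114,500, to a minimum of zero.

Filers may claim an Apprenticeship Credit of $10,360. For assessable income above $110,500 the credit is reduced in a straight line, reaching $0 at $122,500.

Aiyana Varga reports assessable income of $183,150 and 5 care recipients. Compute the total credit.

$2,380

Caregiver Credit: base = 5 × $1,100 = $5,500. income exceeds $105,300 by $77,850, which is 156 full-or-partial $500 increments; reduction = 156 × $20 = $3,120, leaving $2,380.
Elderly Relief Credit: 12% of the $68,650 excess over $114,500 is $8,238 ≥ base, so the credit is $0.
Apprenticeship Credit: $183,150 is at or above $122,500, so the credit is $0.
Total: $2,380 + $0 + $0 = $2,380.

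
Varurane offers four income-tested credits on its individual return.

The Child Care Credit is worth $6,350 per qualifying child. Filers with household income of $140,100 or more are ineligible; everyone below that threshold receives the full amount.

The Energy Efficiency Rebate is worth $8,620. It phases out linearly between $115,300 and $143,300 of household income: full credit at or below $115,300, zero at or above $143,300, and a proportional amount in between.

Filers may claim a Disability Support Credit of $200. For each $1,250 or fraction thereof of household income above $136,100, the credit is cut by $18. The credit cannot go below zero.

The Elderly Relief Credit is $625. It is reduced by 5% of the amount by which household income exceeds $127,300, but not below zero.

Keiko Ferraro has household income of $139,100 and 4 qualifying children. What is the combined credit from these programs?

Child Care Credit: base = 4 × $6,350 = $25,400. $139,100 is below the $140,100 cutoff, so the full $25,400 applies.
Energy Efficiency Rebate: $139,100 is $23,800 into a $28,000 phase-out range, leaving 4,200/28,000 of the credit: $8,620 × 4,200/28,000 = $1,293.
Disability Support Credit: income exceeds $136,100 by $3,000, which is 3 full-or-partial $1,250 increments; reduction = 3 × $18 = $54, leaving $146.
Elderly Relief Credit: 5% of the $11,800 excess over $127,300 is $590; credit = $625 − $590 = $35.
Total: $25,400 + $1,293 + $146 + $35 = $26,874.

$26,874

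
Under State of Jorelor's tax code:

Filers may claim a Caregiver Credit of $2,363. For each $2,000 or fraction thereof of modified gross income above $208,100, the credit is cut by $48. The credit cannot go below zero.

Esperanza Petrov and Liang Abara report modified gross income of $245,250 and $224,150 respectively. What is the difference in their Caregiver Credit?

Esperanza ($245,250): Caregiver Credit: income exceeds $208,100 by $37,150, which is 19 full-or-partial $2,000 increments; reduction = 19 × $48 = $912, leaving $1,451.
Liang ($224,150): Caregiver Credit: income exceeds $208,100 by $16,050, which is 9 full-or-partial $2,000 increments; reduction = 9 × $48 = $432, leaving $1,931.
Difference: |$1,451 − $1,931| = $480.

$480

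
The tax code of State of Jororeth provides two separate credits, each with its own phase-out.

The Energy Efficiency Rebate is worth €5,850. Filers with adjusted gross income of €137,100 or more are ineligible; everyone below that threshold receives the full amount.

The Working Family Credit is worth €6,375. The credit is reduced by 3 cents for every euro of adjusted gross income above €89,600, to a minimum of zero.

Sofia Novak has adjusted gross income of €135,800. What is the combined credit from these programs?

Energy Efficiency Rebate: €135,800 is below the €137,100 cutoff, so the full €5,850 applies.
Working Family Credit: 3% of the €46,200 excess over €89,600 is €1,386; credit = €6,375 − €1,386 = €4,989.
Total: €5,850 + €4,989 = €10,839.

€10,839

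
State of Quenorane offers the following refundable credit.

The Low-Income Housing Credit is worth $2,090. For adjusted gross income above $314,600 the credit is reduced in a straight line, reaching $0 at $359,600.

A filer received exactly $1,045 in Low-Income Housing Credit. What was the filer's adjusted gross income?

$1,045 is 1,045/2,090 of the full $2,090, so 1,045/2,090 of the $45,000 range has been used: income = $314,600 + $45,000 × 1,045/2,090 = $337,100.

$337,100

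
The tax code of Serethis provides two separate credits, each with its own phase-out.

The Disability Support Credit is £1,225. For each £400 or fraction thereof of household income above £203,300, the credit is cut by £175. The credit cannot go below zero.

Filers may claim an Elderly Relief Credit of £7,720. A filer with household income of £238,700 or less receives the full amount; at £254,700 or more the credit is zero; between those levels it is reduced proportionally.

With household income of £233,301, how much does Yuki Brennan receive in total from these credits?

Disability Support Credit: income exceeds £203,300 by £30,001 → 76 increments × £175 = £13,300 ≥ base, so the credit is £0.
Elderly Relief Credit: £233,301 is at or below the £238,700 threshold, so the full £7,720 applies.
Total: £0 + £7,720 = £7,720.

£7,720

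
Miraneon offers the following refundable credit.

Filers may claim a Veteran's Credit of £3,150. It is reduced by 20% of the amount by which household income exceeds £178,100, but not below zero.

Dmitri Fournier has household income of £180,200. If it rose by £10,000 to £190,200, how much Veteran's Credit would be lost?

At £180,200 — 20% of the £2,100 excess over £178,100 is £420; credit = £3,150 − £420 = £2,730.
At £190,200 — 20% of the £12,100 excess over £178,100 is £2,420; credit = £3,150 − £2,420 = £730.
Lost: £2,730 − £730 = £2,000.

£2,000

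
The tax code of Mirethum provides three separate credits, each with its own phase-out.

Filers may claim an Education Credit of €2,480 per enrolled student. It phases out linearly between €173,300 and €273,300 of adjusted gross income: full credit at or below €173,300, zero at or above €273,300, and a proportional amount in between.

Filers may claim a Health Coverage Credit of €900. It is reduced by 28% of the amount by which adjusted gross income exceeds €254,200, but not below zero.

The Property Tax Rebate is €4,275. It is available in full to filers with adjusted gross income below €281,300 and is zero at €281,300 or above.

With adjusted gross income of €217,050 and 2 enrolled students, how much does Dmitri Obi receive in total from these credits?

€7,965

Education Credit: base = 2 × €2,480 = €4,960. €217,050 is €43,750 into a €100,000 phase-out range, leaving 56,250/100,000 of the credit: €4,960 × 56,250/100,000 = €2,790.
Health Coverage Credit: €217,050 is at or below the €254,200 threshold, so the full €900 applies.
Property Tax Rebate: €217,050 is below the €281,300 cutoff, so the full €4,275 applies.
Total: €2,790 + €900 + €4,275 = €7,965.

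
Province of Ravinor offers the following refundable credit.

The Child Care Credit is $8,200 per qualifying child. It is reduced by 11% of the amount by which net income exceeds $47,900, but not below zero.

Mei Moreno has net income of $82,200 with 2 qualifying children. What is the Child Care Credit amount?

Child Care Credit: base = 2 × $8,200 = $16,400. 11% of the $34,300 excess over $47,900 is $3,773; credit = $16,400 − $3,773 = $12,627.

$12,627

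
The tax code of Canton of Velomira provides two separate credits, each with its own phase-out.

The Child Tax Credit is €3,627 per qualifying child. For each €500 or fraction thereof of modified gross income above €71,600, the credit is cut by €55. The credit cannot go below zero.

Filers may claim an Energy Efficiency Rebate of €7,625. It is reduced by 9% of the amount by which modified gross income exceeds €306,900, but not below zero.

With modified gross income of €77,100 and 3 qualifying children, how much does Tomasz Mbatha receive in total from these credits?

Child Tax Credit: base = 3 × €3,627 = €10,881. income exceeds €71,600 by €5,500, which is 11 full-or-partial €500 increments; reduction = 11 × €55 = €605, leaving €10,276.
Energy Efficiency Rebate: €77,100 is at or below the €306,900 threshold, so the full €7,625 applies.
Total: €10,276 + €7,625 = €17,901.

€17,901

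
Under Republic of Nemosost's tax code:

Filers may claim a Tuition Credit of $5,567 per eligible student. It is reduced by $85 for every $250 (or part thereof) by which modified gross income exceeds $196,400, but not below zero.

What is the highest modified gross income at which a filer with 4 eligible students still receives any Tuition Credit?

Full credit = 4 × $5,567 = $22,268.
After 261 increments the reduction is 261 × $85 = $22,185, leaving $83; one more increment wipes it out. Increment 261 ends at excess 261 × $250 = $65,250, so the highest qualifying income is $196,400 + $65,250 = $261,650.

$261,650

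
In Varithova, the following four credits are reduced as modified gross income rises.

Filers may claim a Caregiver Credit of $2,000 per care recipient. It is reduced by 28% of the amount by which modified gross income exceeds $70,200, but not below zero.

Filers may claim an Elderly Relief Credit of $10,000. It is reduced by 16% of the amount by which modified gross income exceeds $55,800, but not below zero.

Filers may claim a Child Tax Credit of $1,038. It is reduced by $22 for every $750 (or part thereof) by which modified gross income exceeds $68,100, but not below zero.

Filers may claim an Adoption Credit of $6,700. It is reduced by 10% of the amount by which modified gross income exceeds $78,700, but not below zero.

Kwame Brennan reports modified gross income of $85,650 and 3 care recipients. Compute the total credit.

$13,413

Caregiver Credit: base = 3 × $2,000 = $6,000. 28% of the $15,450 excess over $70,200 is $4,326; credit = $6,000 − $4,326 = $1,674.
Elderly Relief Credit: 16% of the $29,850 excess over $55,800 is $4,776; credit = $10,000 − $4,776 = $5,224.
Child Tax Credit: income exceeds $68,100 by $17,550, which is 24 full-or-partial $750 increments; reduction = 24 × $22 = $528, leaving $510.
Adoption Credit: 10% of the $6,950 excess over $78,700 is $695; credit = $6,700 − $695 = $6,005.
Total: $1,674 + $5,224 + $510 + $6,005 = $13,413.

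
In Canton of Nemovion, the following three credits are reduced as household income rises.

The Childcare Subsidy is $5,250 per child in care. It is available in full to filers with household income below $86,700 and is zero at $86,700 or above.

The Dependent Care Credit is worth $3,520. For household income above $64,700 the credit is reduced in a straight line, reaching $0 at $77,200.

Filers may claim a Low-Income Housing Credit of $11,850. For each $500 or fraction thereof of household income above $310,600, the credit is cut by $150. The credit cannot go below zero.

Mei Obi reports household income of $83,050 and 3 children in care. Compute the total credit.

$27,600

Childcare Subsidy: base = 3 × $5,250 = $15,750. $83,050 is below the $86,700 cutoff, so the full $15,750 applies.
Dependent Care Credit: $83,050 is at or above $77,200, so the credit is $0.
Low-Income Housing Credit: $83,050 is at or below the $310,600 threshold, so the full $11,850 applies.
Total: $15,750 + $0 + $11,850 = $27,600.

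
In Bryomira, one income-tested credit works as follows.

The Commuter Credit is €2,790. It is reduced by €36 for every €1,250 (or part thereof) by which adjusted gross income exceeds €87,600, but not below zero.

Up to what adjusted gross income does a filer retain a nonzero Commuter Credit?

After 77 increments the reduction is 77 × €36 = €2,772, leaving €18; one more increment wipes it out. Increment 77 ends at excess 77 × €1,250 = €96,250, so the highest qualifying income is €87,600 + €96,250 = €183,850.

€183,850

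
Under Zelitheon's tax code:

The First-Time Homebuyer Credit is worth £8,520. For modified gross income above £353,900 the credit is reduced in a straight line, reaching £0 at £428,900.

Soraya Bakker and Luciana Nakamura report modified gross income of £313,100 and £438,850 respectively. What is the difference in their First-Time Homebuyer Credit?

Soraya (£313,100): First-Time Homebuyer Credit: £313,100 is at or below the £353,900 threshold, so the full £8,520 applies.
Luciana (£438,850): First-Time Homebuyer Credit: £438,850 is at or above £428,900, so the credit is £0.
Difference: |£8,520 − £0| = £8,520.

£8,520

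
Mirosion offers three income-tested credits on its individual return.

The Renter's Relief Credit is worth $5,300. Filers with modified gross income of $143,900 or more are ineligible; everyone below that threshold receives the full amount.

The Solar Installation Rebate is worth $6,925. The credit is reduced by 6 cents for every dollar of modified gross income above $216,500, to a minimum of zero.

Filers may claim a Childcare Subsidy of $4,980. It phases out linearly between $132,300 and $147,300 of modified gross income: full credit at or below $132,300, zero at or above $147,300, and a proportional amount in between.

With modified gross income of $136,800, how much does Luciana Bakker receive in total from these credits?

Renter's Relief Credit: $136,800 is below the $143,900 cutoff, so the full $5,300 applies.
Solar Installation Rebate: $136,800 is at or below the $216,500 threshold, so the full $6,925 applies.
Childcare Subsidy: $136,800 is $4,500 into a $15,000 phase-out range, leaving 10,500/15,000 of the credit: $4,980 × 10,500/15,000 = $3,486.
Total: $5,300 + $6,925 + $3,486 = $15,711.

$15,711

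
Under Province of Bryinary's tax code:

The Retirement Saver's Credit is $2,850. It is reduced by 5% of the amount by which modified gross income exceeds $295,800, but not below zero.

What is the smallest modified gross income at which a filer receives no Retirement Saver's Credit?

The credit falls by 5% of each dollar above $295,800, so it reaches zero when the excess is $2,850 / 5% = $57,000: income = $295,800 + $57,000 = $352,800.

$352,800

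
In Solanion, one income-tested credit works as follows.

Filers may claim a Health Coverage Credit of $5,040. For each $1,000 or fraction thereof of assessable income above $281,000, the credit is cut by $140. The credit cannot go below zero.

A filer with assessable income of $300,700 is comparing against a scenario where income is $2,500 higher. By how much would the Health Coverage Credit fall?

At $300,700 — income exceeds $281,000 by $19,700, which is 20 full-or-partial $1,000 increments; reduction = 20 × $140 = $2,800, leaving $2,240.
At $303,200 — income exceeds $281,000 by $22,200, which is 23 full-or-partial $1,000 increments; reduction = 23 × $140 = $3,220, leaving $1,820.
Lost: $2,240 − $1,820 = $420.

$420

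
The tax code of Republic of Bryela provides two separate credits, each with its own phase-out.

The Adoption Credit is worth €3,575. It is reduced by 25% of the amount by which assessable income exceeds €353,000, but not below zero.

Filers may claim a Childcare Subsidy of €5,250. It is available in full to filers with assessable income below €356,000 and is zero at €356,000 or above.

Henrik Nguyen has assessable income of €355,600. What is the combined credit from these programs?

Adoption Credit: 25% of the €2,600 excess over €353,000 is €650; credit = €3,575 − €650 = €2,925.
Childcare Subsidy: €355,600 is below the €356,000 cutoff, so the full €5,250 applies.
Total: €2,925 + €5,250 = €8,175.

€8,175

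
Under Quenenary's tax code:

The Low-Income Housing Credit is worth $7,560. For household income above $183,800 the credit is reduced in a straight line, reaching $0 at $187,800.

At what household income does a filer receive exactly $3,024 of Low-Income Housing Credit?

$3,024 is 3,024/7,560 of the full $7,560, so 4,536/7,560 of the $4,000 range has been used: income = $183,800 + $4,000 × 4,536/7,560 = $186,200.

$186,200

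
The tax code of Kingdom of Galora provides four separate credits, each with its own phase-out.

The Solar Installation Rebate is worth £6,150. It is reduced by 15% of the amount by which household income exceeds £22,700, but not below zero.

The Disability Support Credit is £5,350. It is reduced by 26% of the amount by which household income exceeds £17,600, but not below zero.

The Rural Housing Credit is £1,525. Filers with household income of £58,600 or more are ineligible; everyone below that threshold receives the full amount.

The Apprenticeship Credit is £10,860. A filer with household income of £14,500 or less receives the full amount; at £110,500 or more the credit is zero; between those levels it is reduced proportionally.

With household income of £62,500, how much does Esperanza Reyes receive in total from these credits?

Solar Installation Rebate: 15% of the £39,800 excess over £22,700 is £5,970; credit = £6,150 − £5,970 = £180.
Disability Support Credit: 26% of the £44,900 excess over £17,600 is £11,674 ≥ base, so the credit is £0.
Rural Housing Credit: £62,500 meets or exceeds the £58,600 cutoff, so the credit is £0.
Apprenticeship Credit: £62,500 is £48,000 into a £96,000 phase-out range, leaving 48,000/96,000 of the credit: £10,860 × 48,000/96,000 = £5,430.
Total: £180 + £0 + £0 + £5,430 = £5,610.

£5,610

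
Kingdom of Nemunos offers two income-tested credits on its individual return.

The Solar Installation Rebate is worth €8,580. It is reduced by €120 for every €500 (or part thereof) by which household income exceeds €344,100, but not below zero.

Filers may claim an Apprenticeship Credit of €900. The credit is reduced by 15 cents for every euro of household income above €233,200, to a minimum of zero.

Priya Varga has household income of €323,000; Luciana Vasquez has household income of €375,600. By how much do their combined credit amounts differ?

Priya (€323,000): Solar Installation Rebate: €323,000 is at or below the €344,100 threshold, so the full €8,580 applies. Apprenticeship Credit: 15% of the €89,800 excess over €233,200 is €13,470 ≥ base, so the credit is €0. total €8,580 + €0 = €8,580
Luciana (€375,600): Solar Installation Rebate: income exceeds €344,100 by €31,500, which is 63 full-or-partial €500 increments; reduction = 63 × €120 = €7,560, leaving €1,020. Apprenticeship Credit: 15% of the €142,400 excess over €233,200 is €21,360 ≥ base, so the credit is €0. total €1,020 + €0 = €1,020
Difference: |€8,580 − €1,020| = €7,560.

€7,560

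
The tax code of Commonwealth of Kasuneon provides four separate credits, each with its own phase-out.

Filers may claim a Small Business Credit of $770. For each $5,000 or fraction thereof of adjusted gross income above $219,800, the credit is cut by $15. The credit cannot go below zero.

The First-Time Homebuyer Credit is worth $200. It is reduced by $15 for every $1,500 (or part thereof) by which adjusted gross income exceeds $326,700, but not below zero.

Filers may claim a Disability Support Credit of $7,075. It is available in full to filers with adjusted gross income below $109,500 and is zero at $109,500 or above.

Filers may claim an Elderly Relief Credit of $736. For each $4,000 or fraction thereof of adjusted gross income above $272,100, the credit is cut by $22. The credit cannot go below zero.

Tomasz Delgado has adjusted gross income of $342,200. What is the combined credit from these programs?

Small Business Credit: income exceeds $219,800 by $122,400, which is 25 full-or-partial $5,000 increments; reduction = 25 × $15 = $375, leaving $395.
First-Time Homebuyer Credit: income exceeds $326,700 by $15,500, which is 11 full-or-partial $1,500 increments; reduction = 11 × $15 = $165, leaving $35.
Disability Support Credit: $342,200 meets or exceeds the $109,500 cutoff, so the credit is $0.
Elderly Relief Credit: income exceeds $272,100 by $70,100, which is 18 full-or-partial $4,000 increments; reduction = 18 × $22 = $396, leaving $340.
Total: $395 + $35 + $0 + $340 = $770.

$770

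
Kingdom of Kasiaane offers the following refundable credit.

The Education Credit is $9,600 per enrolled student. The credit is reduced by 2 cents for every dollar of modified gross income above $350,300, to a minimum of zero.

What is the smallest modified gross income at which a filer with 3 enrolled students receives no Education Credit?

$1,790,300

Full credit = 3 × $9,600 = $28,800.
The credit falls by 2% of each dollar above $350,300, so it reaches zero when the excess is $28,800 / 2% = $1,440,000: income = $350,300 + $1,440,000 = $1,790,300.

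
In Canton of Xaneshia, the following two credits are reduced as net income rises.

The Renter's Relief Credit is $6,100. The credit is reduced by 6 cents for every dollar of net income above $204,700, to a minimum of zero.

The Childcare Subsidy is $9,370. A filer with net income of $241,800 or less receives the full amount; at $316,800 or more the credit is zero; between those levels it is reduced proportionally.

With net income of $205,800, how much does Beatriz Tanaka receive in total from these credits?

$15,404

Renter's Relief Credit: 6% of the $1,100 excess over $204,700 is $66; credit = $6,100 − $66 = $6,034.
Childcare Subsidy: $205,800 is at or below the $241,800 threshold, so the full $9,370 applies.
Total: $6,034 + $9,370 = $15,404.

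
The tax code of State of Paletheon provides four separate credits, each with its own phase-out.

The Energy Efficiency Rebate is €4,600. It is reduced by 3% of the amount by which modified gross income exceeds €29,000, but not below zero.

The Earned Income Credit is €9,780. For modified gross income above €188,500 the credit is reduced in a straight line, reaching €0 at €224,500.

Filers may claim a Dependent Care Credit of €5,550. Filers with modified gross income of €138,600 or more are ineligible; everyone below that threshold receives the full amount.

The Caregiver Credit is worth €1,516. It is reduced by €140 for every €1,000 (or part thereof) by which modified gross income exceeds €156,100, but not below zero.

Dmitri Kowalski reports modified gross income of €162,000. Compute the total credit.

€11,066

Energy Efficiency Rebate: 3% of the €133,000 excess over €29,000 is €3,990; credit = €4,600 − €3,990 = €610.
Earned Income Credit: €162,000 is at or below the €188,500 threshold, so the full €9,780 applies.
Dependent Care Credit: €162,000 meets or exceeds the €138,600 cutoff, so the credit is €0.
Caregiver Credit: income exceeds €156,100 by €5,900, which is 6 full-or-partial €1,000 increments; reduction = 6 × €140 = €840, leaving €676.
Total: €610 + €9,780 + €0 + €676 = €11,066.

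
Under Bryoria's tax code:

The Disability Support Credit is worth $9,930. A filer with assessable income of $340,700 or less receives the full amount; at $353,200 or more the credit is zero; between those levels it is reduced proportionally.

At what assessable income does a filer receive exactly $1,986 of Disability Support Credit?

$1,986 is 1,986/9,930 of the full $9,930, so 7,944/9,930 of the $12,500 range has been used: income = $340,700 + $12,500 × 7,944/9,930 = $350,700.

$350,700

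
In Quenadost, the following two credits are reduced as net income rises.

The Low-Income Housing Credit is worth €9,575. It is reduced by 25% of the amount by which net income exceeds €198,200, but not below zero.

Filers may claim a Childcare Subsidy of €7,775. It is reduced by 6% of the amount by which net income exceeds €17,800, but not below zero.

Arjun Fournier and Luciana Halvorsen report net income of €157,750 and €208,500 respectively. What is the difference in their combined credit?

Arjun (€157,750): Low-Income Housing Credit: €157,750 is at or below the €198,200 threshold, so the full €9,575 applies. Childcare Subsidy: 6% of the €139,950 excess over €17,800 is €8,397 ≥ base, so the credit is €0. total €9,575 + €0 = €9,575
Luciana (€208,500): Low-Income Housing Credit: 25% of the €10,300 excess over €198,200 is €2,575; credit = €9,575 − €2,575 = €7,000. Childcare Subsidy: 6% of the €190,700 excess over €17,800 is €11,442 ≥ base, so the credit is €0. total €7,000 + €0 = €7,000
Difference: |€9,575 − €7,000| = €2,575.

€2,575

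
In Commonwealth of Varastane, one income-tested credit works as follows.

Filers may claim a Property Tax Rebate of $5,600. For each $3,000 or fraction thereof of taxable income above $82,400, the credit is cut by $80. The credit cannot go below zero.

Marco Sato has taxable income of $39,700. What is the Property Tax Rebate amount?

$5,600

Property Tax Rebate: $39,700 is at or below the $82,400 threshold, so the full $5,600 applies.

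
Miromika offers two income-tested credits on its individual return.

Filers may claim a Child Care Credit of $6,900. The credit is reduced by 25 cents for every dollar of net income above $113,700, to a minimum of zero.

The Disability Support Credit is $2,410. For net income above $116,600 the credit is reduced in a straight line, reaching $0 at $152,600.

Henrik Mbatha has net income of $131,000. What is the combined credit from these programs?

Child Care Credit: 25% of the $17,300 excess over $113,700 is $4,325; credit = $6,900 − $4,325 = $2,575.
Disability Support Credit: $131,000 is $14,400 into a $36,000 phase-out range, leaving 21,600/36,000 of the credit: $2,410 × 21,600/36,000 = $1,446.
Total: $2,575 + $1,446 = $4,021.

$4,021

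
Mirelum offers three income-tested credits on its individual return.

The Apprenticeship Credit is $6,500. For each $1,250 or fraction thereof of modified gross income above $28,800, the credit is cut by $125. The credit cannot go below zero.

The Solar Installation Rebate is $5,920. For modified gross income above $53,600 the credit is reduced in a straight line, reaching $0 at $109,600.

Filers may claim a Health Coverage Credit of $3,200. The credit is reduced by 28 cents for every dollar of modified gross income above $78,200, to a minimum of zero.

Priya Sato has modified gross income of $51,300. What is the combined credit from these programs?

$13,370

Apprenticeship Credit: income exceeds $28,800 by $22,500, which is 18 full-or-partial $1,250 increments; reduction = 18 × $125 = $2,250, leaving $4,250.
Solar Installation Rebate: $51,300 is at or below the $53,600 threshold, so the full $5,920 applies.
Health Coverage Credit: $51,300 is at or below the $78,200 threshold, so the full $3,200 applies.
Total: $4,250 + $5,920 + $3,200 = $13,370.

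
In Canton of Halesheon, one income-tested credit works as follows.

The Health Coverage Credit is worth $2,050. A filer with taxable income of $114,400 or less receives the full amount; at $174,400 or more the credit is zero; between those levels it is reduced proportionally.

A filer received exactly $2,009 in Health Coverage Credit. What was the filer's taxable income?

$115,600

$2,009 is 2,009/2,050 of the full $2,050, so 41/2,050 of the $60,000 range has been used: income = $114,400 + $60,000 × 41/2,050 = $115,600.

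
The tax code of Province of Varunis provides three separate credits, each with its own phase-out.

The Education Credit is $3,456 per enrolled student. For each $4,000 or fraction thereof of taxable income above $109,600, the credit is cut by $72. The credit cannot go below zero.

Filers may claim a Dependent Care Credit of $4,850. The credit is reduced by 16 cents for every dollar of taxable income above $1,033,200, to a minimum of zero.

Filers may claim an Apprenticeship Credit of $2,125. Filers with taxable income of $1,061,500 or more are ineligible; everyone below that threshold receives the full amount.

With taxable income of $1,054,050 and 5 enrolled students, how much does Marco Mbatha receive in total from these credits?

$3,855

Education Credit: base = 5 × $3,456 = $17,280. income exceeds $109,600 by $944,450, which is 237 full-or-partial $4,000 increments; reduction = 237 × $72 = $17,064, leaving $216.
Dependent Care Credit: 16% of the $20,850 excess over $1,033,200 is $3,336; credit = $4,850 − $3,336 = $1,514.
Apprenticeship Credit: $1,054,050 is below the $1,061,500 cutoff, so the full $2,125 applies.
Total: $216 + $1,514 + $2,125 = $3,855.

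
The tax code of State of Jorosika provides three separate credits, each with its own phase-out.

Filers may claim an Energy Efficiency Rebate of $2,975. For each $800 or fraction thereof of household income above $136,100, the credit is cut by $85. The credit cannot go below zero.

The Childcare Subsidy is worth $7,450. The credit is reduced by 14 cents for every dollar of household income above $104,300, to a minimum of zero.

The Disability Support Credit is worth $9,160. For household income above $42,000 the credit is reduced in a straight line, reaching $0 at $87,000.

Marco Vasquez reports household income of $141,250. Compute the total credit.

Energy Efficiency Rebate: income exceeds $136,100 by $5,150, which is 7 full-or-partial $800 increments; reduction = 7 × $85 = $595, leaving $2,380.
Childcare Subsidy: 14% of the $36,950 excess over $104,300 is $5,173; credit = $7,450 − $5,173 = $2,277.
Disability Support Credit: $141,250 is at or above $87,000, so the credit is $0.
Total: $2,380 + $2,277 + $0 = $4,657.

$4,657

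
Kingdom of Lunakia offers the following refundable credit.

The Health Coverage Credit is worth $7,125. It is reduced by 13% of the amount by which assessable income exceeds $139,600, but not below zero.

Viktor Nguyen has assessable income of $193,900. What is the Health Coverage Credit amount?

$66

Health Coverage Credit: 13% of the $54,300 excess over $139,600 is $7,059; credit = $7,125 − $7,059 = $66.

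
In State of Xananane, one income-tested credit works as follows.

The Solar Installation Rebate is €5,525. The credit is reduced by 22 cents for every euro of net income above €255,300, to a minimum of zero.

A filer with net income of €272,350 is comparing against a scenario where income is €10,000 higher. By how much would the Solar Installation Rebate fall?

€1,774

At €272,350 — 22% of the €17,050 excess over €255,300 is €3,751; credit = €5,525 − €3,751 = €1,774.
At €282,350 — 22% of the €27,050 excess over €255,300 is €5,951 ≥ base, so the credit is €0.
Lost: €1,774 − €0 = €1,774.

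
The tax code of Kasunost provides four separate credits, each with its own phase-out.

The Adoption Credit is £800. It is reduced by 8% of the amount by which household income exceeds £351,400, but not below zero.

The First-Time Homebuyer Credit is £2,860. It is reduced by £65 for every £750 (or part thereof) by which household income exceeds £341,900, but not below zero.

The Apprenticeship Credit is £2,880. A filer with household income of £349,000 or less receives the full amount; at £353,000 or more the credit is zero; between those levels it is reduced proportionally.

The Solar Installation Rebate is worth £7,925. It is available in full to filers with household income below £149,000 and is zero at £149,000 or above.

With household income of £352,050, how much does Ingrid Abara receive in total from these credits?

£3,382

Adoption Credit: 8% of the £650 excess over £351,400 is £52; credit = £800 − £52 = £748.
First-Time Homebuyer Credit: income exceeds £341,900 by £10,150, which is 14 full-or-partial £750 increments; reduction = 14 × £65 = £910, leaving £1,950.
Apprenticeship Credit: £352,050 is £3,050 into a £4,000 phase-out range, leaving 950/4,000 of the credit: £2,880 × 950/4,000 = £684.
Solar Installation Rebate: £352,050 meets or exceeds the £149,000 cutoff, so the credit is £0.
Total: £748 + £1,950 + £684 + £0 = £3,382.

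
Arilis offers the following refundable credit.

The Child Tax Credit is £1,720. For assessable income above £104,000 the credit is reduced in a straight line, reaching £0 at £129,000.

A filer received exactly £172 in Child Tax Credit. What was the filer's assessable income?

£126,500

£172 is 172/1,720 of the full £1,720, so 1,548/1,720 of the £25,000 range has been used: income = £104,000 + £25,000 × 1,548/1,720 = £126,500.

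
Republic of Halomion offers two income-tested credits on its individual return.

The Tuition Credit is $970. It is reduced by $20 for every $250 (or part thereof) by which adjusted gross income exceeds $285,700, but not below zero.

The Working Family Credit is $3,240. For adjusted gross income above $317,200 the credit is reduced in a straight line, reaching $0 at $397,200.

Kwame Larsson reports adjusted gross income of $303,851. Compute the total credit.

Tuition Credit: income exceeds $285,700 by $18,151 → 73 increments × $20 = $1,460 ≥ base, so the credit is $0.
Working Family Credit: $303,851 is at or below the $317,200 threshold, so the full $3,240 applies.
Total: $0 + $3,240 = $3,240.

$3,240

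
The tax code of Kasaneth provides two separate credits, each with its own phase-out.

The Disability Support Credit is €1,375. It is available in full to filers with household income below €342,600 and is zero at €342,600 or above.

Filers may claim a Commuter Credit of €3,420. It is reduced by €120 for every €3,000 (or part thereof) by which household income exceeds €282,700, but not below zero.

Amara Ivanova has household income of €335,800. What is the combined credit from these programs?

€2,635

Disability Support Credit: €335,800 is below the €342,600 cutoff, so the full €1,375 applies.
Commuter Credit: income exceeds €282,700 by €53,100, which is 18 full-or-partial €3,000 increments; reduction = 18 × €120 = €2,160, leaving €1,260.
Total: €1,375 + €1,260 = €2,635.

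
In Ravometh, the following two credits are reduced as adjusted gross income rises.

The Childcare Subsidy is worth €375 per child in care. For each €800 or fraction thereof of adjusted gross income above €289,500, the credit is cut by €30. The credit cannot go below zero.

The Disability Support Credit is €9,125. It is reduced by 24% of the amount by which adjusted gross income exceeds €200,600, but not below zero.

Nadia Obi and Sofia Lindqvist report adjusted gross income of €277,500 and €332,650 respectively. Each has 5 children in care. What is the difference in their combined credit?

Nadia (€277,500): Childcare Subsidy: base = 5 × €375 = €1,875. €277,500 is at or below the €289,500 threshold, so the full €1,875 applies. Disability Support Credit: 24% of the €76,900 excess over €200,600 is €18,456 ≥ base, so the credit is €0. total €1,875 + €0 = €1,875
Sofia (€332,650): Childcare Subsidy: base = 5 × €375 = €1,875. income exceeds €289,500 by €43,150, which is 54 full-or-partial €800 increments; reduction = 54 × €30 = €1,620, leaving €255. Disability Support Credit: 24% of the €132,050 excess over €200,600 is €31,692 ≥ base, so the credit is €0. total €255 + €0 = €255
Difference: |€1,875 − €255| = €1,620.

€1,620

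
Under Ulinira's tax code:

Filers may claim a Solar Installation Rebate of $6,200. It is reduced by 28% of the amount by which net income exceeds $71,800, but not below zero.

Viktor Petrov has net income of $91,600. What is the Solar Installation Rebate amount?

$656

Solar Installation Rebate: 28% of the $19,800 excess over $71,800 is $5,544; credit = $6,200 − $5,544 = $656.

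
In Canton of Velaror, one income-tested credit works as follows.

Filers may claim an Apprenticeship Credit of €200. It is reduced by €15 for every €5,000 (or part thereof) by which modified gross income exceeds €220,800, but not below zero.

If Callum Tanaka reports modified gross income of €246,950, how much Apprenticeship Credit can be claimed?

Apprenticeship Credit: income exceeds €220,800 by €26,150, which is 6 full-or-partial €5,000 increments; reduction = 6 × €15 = €90, leaving €110.

€110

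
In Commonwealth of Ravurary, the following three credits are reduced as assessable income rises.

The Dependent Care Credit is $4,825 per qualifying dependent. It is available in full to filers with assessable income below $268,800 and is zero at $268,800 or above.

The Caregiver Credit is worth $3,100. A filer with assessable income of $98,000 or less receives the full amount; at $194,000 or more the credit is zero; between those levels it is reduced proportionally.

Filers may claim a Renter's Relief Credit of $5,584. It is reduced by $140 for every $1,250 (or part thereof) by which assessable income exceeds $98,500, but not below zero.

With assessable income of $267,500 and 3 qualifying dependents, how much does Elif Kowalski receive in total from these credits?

Dependent Care Credit: base = 3 × $4,825 = $14,475. $267,500 is below the $268,800 cutoff, so the full $14,475 applies.
Caregiver Credit: $267,500 is at or above $194,000, so the credit is $0.
Renter's Relief Credit: income exceeds $98,500 by $169,000 → 136 increments × $140 = $19,040 ≥ base, so the credit is $0.
Total: $14,475 + $0 + $0 = $14,475.

$14,475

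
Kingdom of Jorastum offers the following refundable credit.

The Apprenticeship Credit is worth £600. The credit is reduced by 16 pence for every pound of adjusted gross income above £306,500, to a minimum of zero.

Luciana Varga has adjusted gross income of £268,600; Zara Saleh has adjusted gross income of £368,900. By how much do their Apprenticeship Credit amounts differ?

£600

Luciana (£268,600): Apprenticeship Credit: £268,600 is at or below the £306,500 threshold, so the full £600 applies.
Zara (£368,900): Apprenticeship Credit: 16% of the £62,400 excess over £306,500 is £9,984 ≥ base, so the credit is £0.
Difference: |£600 − £0| = £600.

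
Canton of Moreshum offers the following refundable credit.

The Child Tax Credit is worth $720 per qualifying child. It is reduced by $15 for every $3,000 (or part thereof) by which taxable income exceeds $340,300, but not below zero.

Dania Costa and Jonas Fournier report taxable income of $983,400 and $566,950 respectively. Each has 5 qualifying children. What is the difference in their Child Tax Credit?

Dania ($983,400): Child Tax Credit: base = 5 × $720 = $3,600. income exceeds $340,300 by $643,100, which is 215 full-or-partial $3,000 increments; reduction = 215 × $15 = $3,225, leaving $375.
Jonas ($566,950): Child Tax Credit: base = 5 × $720 = $3,600. income exceeds $340,300 by $226,650, which is 76 full-or-partial $3,000 increments; reduction = 76 × $15 = $1,140, leaving $2,460.
Difference: |$375 − $2,460| = $2,085.

$2,085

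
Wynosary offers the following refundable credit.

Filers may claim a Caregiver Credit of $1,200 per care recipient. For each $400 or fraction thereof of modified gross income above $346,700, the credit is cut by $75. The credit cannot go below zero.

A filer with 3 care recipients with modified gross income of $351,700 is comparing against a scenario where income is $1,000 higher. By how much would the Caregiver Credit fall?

$150

At $351,700 — base = 3 × $1,200 = $3,600. income exceeds $346,700 by $5,000, which is 13 full-or-partial $400 increments; reduction = 13 × $75 = $975, leaving $2,625.
At $352,700 — base = 3 × $1,200 = $3,600. income exceeds $346,700 by $6,000, which is 15 full-or-partial $400 increments; reduction = 15 × $75 = $1,125, leaving $2,475.
Lost: $2,625 − $2,475 = $150.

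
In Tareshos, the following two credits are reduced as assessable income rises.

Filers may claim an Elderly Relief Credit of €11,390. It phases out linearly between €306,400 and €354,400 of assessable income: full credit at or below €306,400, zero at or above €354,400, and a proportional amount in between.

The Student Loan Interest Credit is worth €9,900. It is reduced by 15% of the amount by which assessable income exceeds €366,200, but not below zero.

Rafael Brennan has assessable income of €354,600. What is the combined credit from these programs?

Elderly Relief Credit: €354,600 is at or above €354,400, so the credit is €0.
Student Loan Interest Credit: €354,600 is at or below the €366,200 threshold, so the full €9,900 applies.
Total: €0 + €9,900 = €9,900.

€9,900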